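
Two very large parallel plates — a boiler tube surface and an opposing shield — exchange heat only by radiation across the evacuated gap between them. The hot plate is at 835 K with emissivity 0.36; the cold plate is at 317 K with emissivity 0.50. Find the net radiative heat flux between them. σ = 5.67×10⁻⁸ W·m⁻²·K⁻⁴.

q ≈ 7140 W/m²

For two infinite grey parallel plates, q = σ(T₁⁴ − T₂⁴)/(1/ε₁ + 1/ε₂ − 1).
T₁⁴ − T₂⁴ = 4.861×10¹¹ − 1.010×10¹⁰ = 4.760×10¹¹ K⁴.
1/ε₁ + 1/ε₂ − 1 = 2.778 + 2.000 − 1 = 3.778.
q = 5.67×10⁻⁸ × 4.760×10¹¹ / 3.778.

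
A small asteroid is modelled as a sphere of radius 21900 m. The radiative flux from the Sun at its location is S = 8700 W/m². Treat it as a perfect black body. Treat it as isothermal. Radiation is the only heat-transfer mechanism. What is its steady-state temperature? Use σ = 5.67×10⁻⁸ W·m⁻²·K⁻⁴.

At equilibrium, absorbed power = emitted power.
Absorbing cross-section = πr² = 1.507×10⁹ m²; emitting surface = 4πr² = 6.027×10⁹ m² (ratio 4).
S·A_cross = εσ·A_surf·T⁴  ⇒  T⁴ = S/(4σ).
T⁴ = 1.00·8700/(4·5.67×10⁻⁸) = 3.836×10¹⁰ K⁴.
T = (3.836×10¹⁰)^(1/4).

T ≈ 443 K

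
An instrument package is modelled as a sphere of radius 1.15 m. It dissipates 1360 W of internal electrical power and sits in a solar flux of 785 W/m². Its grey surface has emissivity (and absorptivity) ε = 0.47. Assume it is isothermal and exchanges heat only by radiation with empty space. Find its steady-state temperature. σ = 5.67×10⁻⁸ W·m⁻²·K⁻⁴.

At steady state, absorbed solar power + internal power = radiated power.
Absorbed: α·S·A_cross = 0.47·785·4.155 = 1533 W (cross-section πr²).
Total input = 1533 + 1360 = 2893 W.
Radiated: εσ·A_surf·T⁴ with A_surf = 4πr² = 16.62 m².
T⁴ = 2893/(0.47·5.67×10⁻⁸·16.62) = 6.532×10⁹ K⁴.

T ≈ 284 K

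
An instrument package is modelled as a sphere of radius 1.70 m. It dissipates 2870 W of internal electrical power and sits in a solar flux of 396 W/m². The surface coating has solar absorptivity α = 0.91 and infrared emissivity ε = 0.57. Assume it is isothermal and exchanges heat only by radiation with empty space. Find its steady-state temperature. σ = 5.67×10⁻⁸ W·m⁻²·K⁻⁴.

At steady state, absorbed solar power + internal power = radiated power.
Absorbed: α·S·A_cross = 0.91·396·9.079 = 3272 W (cross-section πr²).
Total input = 3272 + 2870 = 6142 W.
Radiated: εσ·A_surf·T⁴ with A_surf = 4πr² = 36.32 m².
T⁴ = 6142/(0.57·5.67×10⁻⁸·36.32) = 5.233×10⁹ K⁴.

T ≈ 269 K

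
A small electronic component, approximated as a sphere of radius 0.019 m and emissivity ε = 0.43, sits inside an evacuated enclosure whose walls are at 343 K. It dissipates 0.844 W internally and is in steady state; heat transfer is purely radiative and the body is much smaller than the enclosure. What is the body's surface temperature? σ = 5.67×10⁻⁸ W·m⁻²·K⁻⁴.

T ≈ 383 K

For a small grey body in a large enclosure, net radiated power = εσA(T⁴ − T_w⁴).
Steady state: P = εσA(T⁴ − T_w⁴) with A = 4πr² = 0.004536 m².
T⁴ = P/(εσA) + T_w⁴ = 0.844/(0.43·5.67×10⁻⁸·0.004536) + (343)⁴
    = 7.631×10⁹ + 1.384×10¹⁰ = 2.147×10¹⁰ K⁴.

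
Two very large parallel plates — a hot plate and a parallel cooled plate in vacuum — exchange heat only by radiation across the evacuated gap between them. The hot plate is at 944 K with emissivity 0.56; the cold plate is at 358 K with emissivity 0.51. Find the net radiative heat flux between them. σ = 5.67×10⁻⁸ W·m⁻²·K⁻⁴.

For two infinite grey parallel plates, q = σ(T₁⁴ − T₂⁴)/(1/ε₁ + 1/ε₂ − 1).
T₁⁴ − T₂⁴ = 7.941×10¹¹ − 1.643×10¹⁰ = 7.777×10¹¹ K⁴.
1/ε₁ + 1/ε₂ − 1 = 1.786 + 1.961 − 1 = 2.746.
q = 5.67×10⁻⁸ × 7.777×10¹¹ / 2.746.

q ≈ 16100 W/m²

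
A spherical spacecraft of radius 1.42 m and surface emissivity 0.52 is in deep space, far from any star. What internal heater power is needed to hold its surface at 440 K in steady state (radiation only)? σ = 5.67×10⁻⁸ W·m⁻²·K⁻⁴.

P = εσ·4πr²·T⁴.
4πr² = 25.34 m²; T⁴ = 3.748×10¹⁰ K⁴.
P = 0.52·5.67×10⁻⁸·25.34·3.748×10¹⁰.

P ≈ 28000 W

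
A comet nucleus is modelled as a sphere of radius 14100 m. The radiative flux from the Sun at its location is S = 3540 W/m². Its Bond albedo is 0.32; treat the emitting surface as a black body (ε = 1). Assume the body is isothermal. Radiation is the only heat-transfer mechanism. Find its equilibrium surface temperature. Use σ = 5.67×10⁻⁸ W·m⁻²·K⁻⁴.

T ≈ 321 K

At equilibrium, absorbed power = emitted power.
Absorbing cross-section = πr² = 6.246×10⁸ m²; emitting surface = 4πr² = 2.498×10⁹ m² (ratio 4).
(1−a)S·A_cross = εσ·A_surf·T⁴  ⇒  T⁴ = (1−a)S/(4σ).
T⁴ = 0.680·3540/(4·5.67×10⁻⁸) = 1.061×10¹⁰ K⁴.
T = (1.061×10¹⁰)^(1/4).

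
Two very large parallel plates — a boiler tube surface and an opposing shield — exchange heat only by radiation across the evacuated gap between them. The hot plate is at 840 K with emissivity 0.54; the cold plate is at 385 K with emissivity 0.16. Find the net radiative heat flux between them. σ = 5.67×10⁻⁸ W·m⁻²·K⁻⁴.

For two infinite grey parallel plates, q = σ(T₁⁴ − T₂⁴)/(1/ε₁ + 1/ε₂ − 1).
T₁⁴ − T₂⁴ = 4.979×10¹¹ − 2.197×10¹⁰ = 4.759×10¹¹ K⁴.
1/ε₁ + 1/ε₂ − 1 = 1.852 + 6.250 − 1 = 7.102.
q = 5.67×10⁻⁸ × 4.759×10¹¹ / 7.102.

q ≈ 3800 W/m²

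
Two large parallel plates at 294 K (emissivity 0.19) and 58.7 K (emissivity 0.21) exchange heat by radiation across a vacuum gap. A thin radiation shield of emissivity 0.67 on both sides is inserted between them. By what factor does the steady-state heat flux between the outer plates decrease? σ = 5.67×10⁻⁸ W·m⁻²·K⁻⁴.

Without shield: q₀ = σΔ(T⁴)/(1/ε₁+1/ε₂−1) with denominator 9.025.
With shield the two gaps are in series; the resistances add: (1/ε₁+1/ε_s−1)+(1/ε_s+1/ε₂−1) = 5.756+5.254 = 11.01.
Heat-flux ratio q₀/q = 11.01/9.025.

factor ≈ 1.22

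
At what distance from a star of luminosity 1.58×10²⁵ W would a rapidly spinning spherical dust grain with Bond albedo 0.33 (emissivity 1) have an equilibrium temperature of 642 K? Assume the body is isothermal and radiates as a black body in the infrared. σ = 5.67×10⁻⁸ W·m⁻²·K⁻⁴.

d ≈ 4.68×10⁹ m

For an isothermal black-emitting sphere, (1−a)S·πr² = σ·4πr²·T⁴ ⇒ S = 4σT⁴/(1−a).
S = 4·5.67×10⁻⁸·(642)⁴/0.670 = 57510 W/m².
Flux falls as S = L/(4πd²), so d = √(L/(4πS)) = √(1.58×10²⁵/(4π·57510)).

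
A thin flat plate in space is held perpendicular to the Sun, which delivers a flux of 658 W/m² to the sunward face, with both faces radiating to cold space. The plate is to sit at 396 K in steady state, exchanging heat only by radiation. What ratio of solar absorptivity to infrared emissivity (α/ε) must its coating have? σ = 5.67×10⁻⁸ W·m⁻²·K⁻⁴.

Balance: αS·A = εσ·2A·T⁴ ⇒ α/ε = 2σT⁴/S.
α/ε = 2·5.67×10⁻⁸·(396)⁴/658 = 2·5.67×10⁻⁸·2.459×10¹⁰/658.

α/ε ≈ 4.24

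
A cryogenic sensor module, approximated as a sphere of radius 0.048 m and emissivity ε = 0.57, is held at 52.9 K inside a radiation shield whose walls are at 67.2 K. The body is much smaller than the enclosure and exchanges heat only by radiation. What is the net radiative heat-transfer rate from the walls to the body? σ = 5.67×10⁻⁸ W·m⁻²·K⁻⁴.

P_net ≈ 0.0118 W

For a small grey body in a large enclosure: P_net = εσA(T_body⁴ − T_wall⁴).
A = 4πr² = 0.02895 m²; T_body⁴ − T_wall⁴ = 7.831×10⁶ − 2.039×10⁷ = -1.256×10⁷ K⁴.
|P_net| = 0.57·5.67×10⁻⁸·0.02895·1.256×10⁷.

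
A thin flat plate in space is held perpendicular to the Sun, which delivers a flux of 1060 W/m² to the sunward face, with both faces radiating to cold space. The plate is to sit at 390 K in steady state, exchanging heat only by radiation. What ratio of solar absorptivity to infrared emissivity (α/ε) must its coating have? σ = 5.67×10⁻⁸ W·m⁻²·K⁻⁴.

α/ε ≈ 2.47

Balance: αS·A = εσ·2A·T⁴ ⇒ α/ε = 2σT⁴/S.
α/ε = 2·5.67×10⁻⁸·(390)⁴/1060 = 2·5.67×10⁻⁸·2.313×10¹⁰/1060.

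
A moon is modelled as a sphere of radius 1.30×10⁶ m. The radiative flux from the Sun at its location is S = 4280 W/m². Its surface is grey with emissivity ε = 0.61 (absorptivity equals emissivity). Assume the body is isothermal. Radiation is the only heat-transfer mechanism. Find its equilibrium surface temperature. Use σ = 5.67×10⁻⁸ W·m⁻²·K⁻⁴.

T ≈ 371 K

At equilibrium, absorbed power = emitted power.
Absorbing cross-section = πr² = 5.309×10¹² m²; emitting surface = 4πr² = 2.124×10¹³ m² (ratio 4).
εS·A_cross = εσ·A_surf·T⁴  ⇒  T⁴ = S/(4σ)   (ε cancels).
T⁴ = 4280/(4·5.67×10⁻⁸) = 1.887×10¹⁰ K⁴.
T = (1.887×10¹⁰)^(1/4).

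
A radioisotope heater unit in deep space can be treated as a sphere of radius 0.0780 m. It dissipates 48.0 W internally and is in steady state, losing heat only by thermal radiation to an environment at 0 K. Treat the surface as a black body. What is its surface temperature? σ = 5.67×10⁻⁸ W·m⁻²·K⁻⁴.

Steady state: internal power = radiated power, P = εσA T⁴.
Radiating area A = 4πr² = 0.07645 m².
T⁴ = P/(εσA) = 48.0/(1.0·5.67×10⁻⁸·0.07645) = 1.107×10¹⁰ K⁴.
T = (1.107×10¹⁰)^(1/4).

T ≈ 324 K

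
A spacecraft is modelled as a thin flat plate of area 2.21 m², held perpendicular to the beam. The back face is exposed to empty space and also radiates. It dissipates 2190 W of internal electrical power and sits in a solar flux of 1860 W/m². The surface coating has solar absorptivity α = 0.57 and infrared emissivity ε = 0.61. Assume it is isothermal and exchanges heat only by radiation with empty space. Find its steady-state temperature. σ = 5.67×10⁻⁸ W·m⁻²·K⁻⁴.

T ≈ 415 K

At steady state, absorbed solar power + internal power = radiated power.
Absorbed: α·S·A_cross = 0.57·1860·2.210 = 2343 W (cross-section A).
Total input = 2343 + 2190 = 4533 W.
Radiated: εσ·A_surf·T⁴ with A_surf = 2A = 4.420 m².
T⁴ = 4533/(0.61·5.67×10⁻⁸·4.420) = 2.965×10¹⁰ K⁴.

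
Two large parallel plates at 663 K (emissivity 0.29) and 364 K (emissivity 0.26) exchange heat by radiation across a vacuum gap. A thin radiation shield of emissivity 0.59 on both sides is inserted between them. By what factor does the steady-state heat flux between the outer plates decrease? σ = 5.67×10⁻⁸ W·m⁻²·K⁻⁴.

Without shield: q₀ = σΔ(T⁴)/(1/ε₁+1/ε₂−1) with denominator 6.294.
With shield the two gaps are in series; the resistances add: (1/ε₁+1/ε_s−1)+(1/ε_s+1/ε₂−1) = 4.143+4.541 = 8.684.
Heat-flux ratio q₀/q = 8.684/6.294.

factor ≈ 1.38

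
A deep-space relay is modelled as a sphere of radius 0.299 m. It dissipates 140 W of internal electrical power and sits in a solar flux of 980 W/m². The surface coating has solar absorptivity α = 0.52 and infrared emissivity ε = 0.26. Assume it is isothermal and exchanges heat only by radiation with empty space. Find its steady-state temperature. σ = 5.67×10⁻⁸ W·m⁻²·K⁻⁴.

T ≈ 362 K

At steady state, absorbed solar power + internal power = radiated power.
Absorbed: α·S·A_cross = 0.52·980·0.2809 = 143.1 W (cross-section πr²).
Total input = 143.1 + 140 = 283.1 W.
Radiated: εσ·A_surf·T⁴ with A_surf = 4πr² = 1.123 m².
T⁴ = 283.1/(0.26·5.67×10⁻⁸·1.123) = 1.710×10¹⁰ K⁴.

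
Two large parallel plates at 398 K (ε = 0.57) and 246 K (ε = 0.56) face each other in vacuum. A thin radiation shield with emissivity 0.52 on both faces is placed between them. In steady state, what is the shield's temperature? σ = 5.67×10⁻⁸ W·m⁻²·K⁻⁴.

In steady state the net flux on the hot side equals that on the cold side.
σ(T₁⁴−T_s⁴)/D₁ = σ(T_s⁴−T₂⁴)/D₂, with D₁ = 1/ε₁+1/ε_s−1 = 2.677, D₂ = 1/ε_s+1/ε₂−1 = 2.709.
Solve for T_s⁴: T_s⁴ = (D₂·T₁⁴ + D₁·T₂⁴)/(D₁+D₂) = 1.444×10¹⁰ K⁴.

T_s ≈ 347 K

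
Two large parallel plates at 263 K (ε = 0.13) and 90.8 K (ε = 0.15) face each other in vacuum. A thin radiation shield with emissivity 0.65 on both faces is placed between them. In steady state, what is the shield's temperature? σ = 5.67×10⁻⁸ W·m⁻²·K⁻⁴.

T_s ≈ 218 K

In steady state the net flux on the hot side equals that on the cold side.
σ(T₁⁴−T_s⁴)/D₁ = σ(T_s⁴−T₂⁴)/D₂, with D₁ = 1/ε₁+1/ε_s−1 = 8.231, D₂ = 1/ε_s+1/ε₂−1 = 7.205.
Solve for T_s⁴: T_s⁴ = (D₂·T₁⁴ + D₁·T₂⁴)/(D₁+D₂) = 2.269×10⁹ K⁴.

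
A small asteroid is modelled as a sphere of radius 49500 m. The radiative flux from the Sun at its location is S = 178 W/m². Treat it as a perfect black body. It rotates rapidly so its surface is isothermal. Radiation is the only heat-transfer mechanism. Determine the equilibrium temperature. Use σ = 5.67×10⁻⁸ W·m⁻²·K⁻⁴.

At equilibrium, absorbed power = emitted power.
Absorbing cross-section = πr² = 7.698×10⁹ m²; emitting surface = 4πr² = 3.079×10¹⁰ m² (ratio 4).
S·A_cross = εσ·A_surf·T⁴  ⇒  T⁴ = S/(4σ).
T⁴ = 1.00·178/(4·5.67×10⁻⁸) = 7.848×10⁸ K⁴.
T = (7.848×10⁸)^(1/4).

T ≈ 167 K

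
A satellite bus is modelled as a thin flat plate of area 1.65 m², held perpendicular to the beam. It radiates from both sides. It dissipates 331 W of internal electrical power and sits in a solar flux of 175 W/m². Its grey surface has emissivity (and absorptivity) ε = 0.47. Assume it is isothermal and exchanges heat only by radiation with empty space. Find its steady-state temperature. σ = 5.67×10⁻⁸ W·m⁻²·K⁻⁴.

At steady state, absorbed solar power + internal power = radiated power.
Absorbed: α·S·A_cross = 0.47·175·1.650 = 135.7 W (cross-section A).
Total input = 135.7 + 331 = 466.7 W.
Radiated: εσ·A_surf·T⁴ with A_surf = 2A = 3.300 m².
T⁴ = 466.7/(0.47·5.67×10⁻⁸·3.300) = 5.307×10⁹ K⁴.

T ≈ 270 K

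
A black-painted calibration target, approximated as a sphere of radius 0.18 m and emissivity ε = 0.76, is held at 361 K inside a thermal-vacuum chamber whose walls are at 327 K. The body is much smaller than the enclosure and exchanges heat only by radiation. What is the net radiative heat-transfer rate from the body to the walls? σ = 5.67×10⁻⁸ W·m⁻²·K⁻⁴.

For a small grey body in a large enclosure: P_net = εσA(T_body⁴ − T_wall⁴).
A = 4πr² = 0.4072 m²; T_body⁴ − T_wall⁴ = 1.698×10¹⁰ − 1.143×10¹⁰ = 5.550×10⁹ K⁴.
|P_net| = 0.76·5.67×10⁻⁸·0.4072·5.550×10⁹.

P_net ≈ 97.4 W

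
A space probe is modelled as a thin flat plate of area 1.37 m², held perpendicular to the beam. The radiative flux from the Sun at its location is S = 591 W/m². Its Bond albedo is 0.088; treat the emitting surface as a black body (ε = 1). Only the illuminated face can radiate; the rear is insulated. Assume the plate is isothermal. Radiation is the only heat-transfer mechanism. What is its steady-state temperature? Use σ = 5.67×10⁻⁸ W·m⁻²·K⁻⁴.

T ≈ 312 K

At equilibrium, absorbed power = emitted power.
Absorbing cross-section = A = 1.370 m²; emitting surface = A = 1.370 m² (ratio 1).
(1−a)S·A_cross = εσ·A_surf·T⁴  ⇒  T⁴ = (1−a)S/(1σ).
T⁴ = 0.912·591/(1·5.67×10⁻⁸) = 9.506×10⁹ K⁴.
T = (9.506×10⁹)^(1/4).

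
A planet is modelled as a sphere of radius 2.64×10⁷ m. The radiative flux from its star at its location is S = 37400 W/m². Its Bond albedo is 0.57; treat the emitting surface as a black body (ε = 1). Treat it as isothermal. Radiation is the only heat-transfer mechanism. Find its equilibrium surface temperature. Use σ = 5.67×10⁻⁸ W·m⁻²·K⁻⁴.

T ≈ 516 K

At equilibrium, absorbed power = emitted power.
Absorbing cross-section = πr² = 2.190×10¹⁵ m²; emitting surface = 4πr² = 8.758×10¹⁵ m² (ratio 4).
(1−a)S·A_cross = εσ·A_surf·T⁴  ⇒  T⁴ = (1−a)S/(4σ).
T⁴ = 0.430·37400/(4·5.67×10⁻⁸) = 7.091×10¹⁰ K⁴.
T = (7.091×10¹⁰)^(1/4).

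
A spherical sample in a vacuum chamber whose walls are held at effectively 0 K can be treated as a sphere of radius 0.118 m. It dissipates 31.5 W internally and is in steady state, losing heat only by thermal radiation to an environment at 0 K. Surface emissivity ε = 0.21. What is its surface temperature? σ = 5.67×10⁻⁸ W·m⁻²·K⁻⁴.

Steady state: internal power = radiated power, P = εσA T⁴.
Radiating area A = 4πr² = 0.1750 m².
T⁴ = P/(εσA) = 31.5/(0.21·5.67×10⁻⁸·0.1750) = 1.512×10¹⁰ K⁴.
T = (1.512×10¹⁰)^(1/4).

T ≈ 351 K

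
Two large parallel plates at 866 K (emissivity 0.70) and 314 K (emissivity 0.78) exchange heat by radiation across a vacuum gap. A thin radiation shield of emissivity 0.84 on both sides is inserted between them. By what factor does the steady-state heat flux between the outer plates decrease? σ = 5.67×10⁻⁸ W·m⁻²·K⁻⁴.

factor ≈ 1.81

Without shield: q₀ = σΔ(T⁴)/(1/ε₁+1/ε₂−1) with denominator 1.711.
With shield the two gaps are in series; the resistances add: (1/ε₁+1/ε_s−1)+(1/ε_s+1/ε₂−1) = 1.619+1.473 = 3.092.
Heat-flux ratio q₀/q = 3.092/1.711.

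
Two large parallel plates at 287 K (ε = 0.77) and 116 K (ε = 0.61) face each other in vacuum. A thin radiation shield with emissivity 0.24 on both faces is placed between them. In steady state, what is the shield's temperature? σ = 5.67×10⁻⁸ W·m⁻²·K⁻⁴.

In steady state the net flux on the hot side equals that on the cold side.
σ(T₁⁴−T_s⁴)/D₁ = σ(T_s⁴−T₂⁴)/D₂, with D₁ = 1/ε₁+1/ε_s−1 = 4.465, D₂ = 1/ε_s+1/ε₂−1 = 4.806.
Solve for T_s⁴: T_s⁴ = (D₂·T₁⁴ + D₁·T₂⁴)/(D₁+D₂) = 3.604×10⁹ K⁴.

T_s ≈ 245 K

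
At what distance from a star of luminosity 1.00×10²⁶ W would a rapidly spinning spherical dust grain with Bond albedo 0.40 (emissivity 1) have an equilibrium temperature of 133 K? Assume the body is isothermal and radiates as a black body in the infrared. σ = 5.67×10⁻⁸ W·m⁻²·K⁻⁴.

For an isothermal black-emitting sphere, (1−a)S·πr² = σ·4πr²·T⁴ ⇒ S = 4σT⁴/(1−a).
S = 4·5.67×10⁻⁸·(133)⁴/0.600 = 118.3 W/m².
Flux falls as S = L/(4πd²), so d = √(L/(4πS)) = √(1.00×10²⁶/(4π·118.3)).

d ≈ 2.59×10¹¹ m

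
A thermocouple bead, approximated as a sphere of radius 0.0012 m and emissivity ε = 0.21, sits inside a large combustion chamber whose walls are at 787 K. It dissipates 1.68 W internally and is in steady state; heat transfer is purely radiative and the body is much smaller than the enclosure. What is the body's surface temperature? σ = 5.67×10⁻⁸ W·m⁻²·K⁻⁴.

For a small grey body in a large enclosure, net radiated power = εσA(T⁴ − T_w⁴).
Steady state: P = εσA(T⁴ − T_w⁴) with A = 4πr² = 1.810×10⁻⁵ m².
T⁴ = P/(εσA) + T_w⁴ = 1.68/(0.21·5.67×10⁻⁸·1.810×10⁻⁵) + (787)⁴
    = 7.797×10¹² + 3.836×10¹¹ = 8.181×10¹² K⁴.

T ≈ 1690 K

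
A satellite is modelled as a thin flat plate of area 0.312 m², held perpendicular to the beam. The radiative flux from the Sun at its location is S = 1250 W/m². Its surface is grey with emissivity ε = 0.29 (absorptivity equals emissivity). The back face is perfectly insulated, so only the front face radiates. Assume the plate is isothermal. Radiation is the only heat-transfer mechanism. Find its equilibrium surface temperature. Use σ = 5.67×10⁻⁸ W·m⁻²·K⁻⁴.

At equilibrium, absorbed power = emitted power.
Absorbing cross-section = A = 0.3120 m²; emitting surface = A = 0.3120 m² (ratio 1).
εS·A_cross = εσ·A_surf·T⁴  ⇒  T⁴ = S/(1σ)   (ε cancels).
T⁴ = 1250/(1·5.67×10⁻⁸) = 2.205×10¹⁰ K⁴.
T = (2.205×10¹⁰)^(1/4).

T ≈ 385 K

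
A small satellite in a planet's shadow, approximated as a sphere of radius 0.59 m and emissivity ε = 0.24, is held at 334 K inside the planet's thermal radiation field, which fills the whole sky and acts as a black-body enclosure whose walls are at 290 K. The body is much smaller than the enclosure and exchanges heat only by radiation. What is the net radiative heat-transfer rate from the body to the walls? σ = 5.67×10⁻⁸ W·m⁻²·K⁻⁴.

P_net ≈ 320 W

For a small grey body in a large enclosure: P_net = εσA(T_body⁴ − T_wall⁴).
A = 4πr² = 4.374 m²; T_body⁴ − T_wall⁴ = 1.244×10¹⁰ − 7.073×10⁹ = 5.372×10⁹ K⁴.
|P_net| = 0.24·5.67×10⁻⁸·4.374·5.372×10⁹.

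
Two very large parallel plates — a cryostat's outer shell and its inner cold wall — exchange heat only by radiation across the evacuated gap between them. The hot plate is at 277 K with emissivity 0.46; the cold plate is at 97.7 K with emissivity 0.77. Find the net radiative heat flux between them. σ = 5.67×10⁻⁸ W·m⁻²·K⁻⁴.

For two infinite grey parallel plates, q = σ(T₁⁴ − T₂⁴)/(1/ε₁ + 1/ε₂ − 1).
T₁⁴ − T₂⁴ = 5.887×10⁹ − 9.111×10⁷ = 5.796×10⁹ K⁴.
1/ε₁ + 1/ε₂ − 1 = 2.174 + 1.299 − 1 = 2.473.
q = 5.67×10⁻⁸ × 5.796×10⁹ / 2.473.

q ≈ 133 W/m²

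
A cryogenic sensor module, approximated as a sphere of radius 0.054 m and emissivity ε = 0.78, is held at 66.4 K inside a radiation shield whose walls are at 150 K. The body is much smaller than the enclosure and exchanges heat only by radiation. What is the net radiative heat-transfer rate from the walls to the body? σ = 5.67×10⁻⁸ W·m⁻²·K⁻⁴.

P_net ≈ 0.789 W

For a small grey body in a large enclosure: P_net = εσA(T_body⁴ − T_wall⁴).
A = 4πr² = 0.03664 m²; T_body⁴ − T_wall⁴ = 1.944×10⁷ − 5.062×10⁸ = -4.868×10⁸ K⁴.
|P_net| = 0.78·5.67×10⁻⁸·0.03664·4.868×10⁸.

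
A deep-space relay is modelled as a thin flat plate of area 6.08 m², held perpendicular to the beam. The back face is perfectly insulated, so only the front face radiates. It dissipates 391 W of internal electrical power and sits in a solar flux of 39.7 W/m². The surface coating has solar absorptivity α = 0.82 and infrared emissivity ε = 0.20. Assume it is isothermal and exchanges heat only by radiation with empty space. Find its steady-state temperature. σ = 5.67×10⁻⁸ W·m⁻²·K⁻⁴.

At steady state, absorbed solar power + internal power = radiated power.
Absorbed: α·S·A_cross = 0.82·39.7·6.080 = 197.9 W (cross-section A).
Total input = 197.9 + 391 = 588.9 W.
Radiated: εσ·A_surf·T⁴ with A_surf = A = 6.080 m².
T⁴ = 588.9/(0.20·5.67×10⁻⁸·6.080) = 8.542×10⁹ K⁴.

T ≈ 304 K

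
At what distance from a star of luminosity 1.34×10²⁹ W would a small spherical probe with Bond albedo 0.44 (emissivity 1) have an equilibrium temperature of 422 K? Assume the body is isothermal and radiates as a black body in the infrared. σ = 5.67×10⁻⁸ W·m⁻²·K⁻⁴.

For an isothermal black-emitting sphere, (1−a)S·πr² = σ·4πr²·T⁴ ⇒ S = 4σT⁴/(1−a).
S = 4·5.67×10⁻⁸·(422)⁴/0.560 = 12840 W/m².
Flux falls as S = L/(4πd²), so d = √(L/(4πS)) = √(1.34×10²⁹/(4π·12840)).

d ≈ 9.11×10¹¹ m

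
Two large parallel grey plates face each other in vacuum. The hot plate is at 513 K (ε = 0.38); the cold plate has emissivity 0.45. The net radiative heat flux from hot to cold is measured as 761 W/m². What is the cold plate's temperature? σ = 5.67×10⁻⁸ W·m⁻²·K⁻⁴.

q = σ(T₁⁴ − T₂⁴)/(1/ε₁ + 1/ε₂ − 1); denominator = 3.854.
T₂⁴ = T₁⁴ − q·(1/ε₁+1/ε₂−1)/σ = 6.926×10¹⁰ − 761·3.854/5.67×10⁻⁸
    = 1.753×10¹⁰ K⁴.

T₂ ≈ 364 K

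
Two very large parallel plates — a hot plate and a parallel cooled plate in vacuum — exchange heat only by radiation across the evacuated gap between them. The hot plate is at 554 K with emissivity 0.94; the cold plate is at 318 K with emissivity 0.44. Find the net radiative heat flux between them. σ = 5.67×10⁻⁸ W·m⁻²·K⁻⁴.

q ≈ 2040 W/m²

For two infinite grey parallel plates, q = σ(T₁⁴ − T₂⁴)/(1/ε₁ + 1/ε₂ − 1).
T₁⁴ − T₂⁴ = 9.420×10¹⁰ − 1.023×10¹⁰ = 8.397×10¹⁰ K⁴.
1/ε₁ + 1/ε₂ − 1 = 1.064 + 2.273 − 1 = 2.337.
q = 5.67×10⁻⁸ × 8.397×10¹⁰ / 2.337.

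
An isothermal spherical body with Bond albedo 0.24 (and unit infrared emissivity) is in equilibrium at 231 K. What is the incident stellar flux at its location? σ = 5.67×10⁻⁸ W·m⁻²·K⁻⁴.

S ≈ 850 W/m²

(1−a)S·πr² = σ·4πr²·T⁴ ⇒ S = 4σT⁴/(1−a).
S = 4·5.67×10⁻⁸·2.847×10⁹/0.760.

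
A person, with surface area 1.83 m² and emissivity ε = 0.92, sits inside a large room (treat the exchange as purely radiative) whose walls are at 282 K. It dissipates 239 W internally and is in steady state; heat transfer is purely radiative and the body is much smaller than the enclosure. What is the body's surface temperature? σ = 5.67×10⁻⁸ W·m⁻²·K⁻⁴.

T ≈ 307 K

For a small grey body in a large enclosure, net radiated power = εσA(T⁴ − T_w⁴).
Steady state: P = εσA(T⁴ − T_w⁴) with A = 1.83 m².
T⁴ = P/(εσA) + T_w⁴ = 239/(0.92·5.67×10⁻⁸·1.830) + (282)⁴
    = 2.504×10⁹ + 6.324×10⁹ = 8.828×10⁹ K⁴.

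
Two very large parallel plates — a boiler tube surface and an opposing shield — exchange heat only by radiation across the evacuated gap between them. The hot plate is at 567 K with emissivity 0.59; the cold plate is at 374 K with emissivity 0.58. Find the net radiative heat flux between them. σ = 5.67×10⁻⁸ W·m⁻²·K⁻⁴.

q ≈ 1960 W/m²

For two infinite grey parallel plates, q = σ(T₁⁴ − T₂⁴)/(1/ε₁ + 1/ε₂ − 1).
T₁⁴ − T₂⁴ = 1.034×10¹¹ − 1.957×10¹⁰ = 8.379×10¹⁰ K⁴.
1/ε₁ + 1/ε₂ − 1 = 1.695 + 1.724 − 1 = 2.419.
q = 5.67×10⁻⁸ × 8.379×10¹⁰ / 2.419.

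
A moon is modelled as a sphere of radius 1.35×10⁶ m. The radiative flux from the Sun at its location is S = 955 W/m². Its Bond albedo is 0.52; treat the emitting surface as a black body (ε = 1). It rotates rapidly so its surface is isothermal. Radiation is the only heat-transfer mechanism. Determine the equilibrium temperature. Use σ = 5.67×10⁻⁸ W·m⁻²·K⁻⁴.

T ≈ 212 K

At equilibrium, absorbed power = emitted power.
Absorbing cross-section = πr² = 5.726×10¹² m²; emitting surface = 4πr² = 2.290×10¹³ m² (ratio 4).
(1−a)S·A_cross = εσ·A_surf·T⁴  ⇒  T⁴ = (1−a)S/(4σ).
T⁴ = 0.480·955/(4·5.67×10⁻⁸) = 2.021×10⁹ K⁴.
T = (2.021×10⁹)^(1/4).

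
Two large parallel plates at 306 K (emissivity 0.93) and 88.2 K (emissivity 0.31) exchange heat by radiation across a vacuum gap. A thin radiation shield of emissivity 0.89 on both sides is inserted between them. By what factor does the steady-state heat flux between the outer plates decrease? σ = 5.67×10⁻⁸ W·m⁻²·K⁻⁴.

Without shield: q₀ = σΔ(T⁴)/(1/ε₁+1/ε₂−1) with denominator 3.301.
With shield the two gaps are in series; the resistances add: (1/ε₁+1/ε_s−1)+(1/ε_s+1/ε₂−1) = 1.199+3.349 = 4.548.
Heat-flux ratio q₀/q = 4.548/3.301.

factor ≈ 1.38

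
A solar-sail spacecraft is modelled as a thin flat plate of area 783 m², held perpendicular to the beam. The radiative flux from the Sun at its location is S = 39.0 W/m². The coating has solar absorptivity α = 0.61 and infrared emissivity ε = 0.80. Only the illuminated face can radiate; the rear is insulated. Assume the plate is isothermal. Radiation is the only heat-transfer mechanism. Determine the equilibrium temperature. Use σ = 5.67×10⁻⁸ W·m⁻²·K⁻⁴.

At equilibrium, absorbed power = emitted power.
Absorbing cross-section = A = 783.0 m²; emitting surface = A = 783.0 m² (ratio 1).
αS·A_cross = εσ·A_surf·T⁴  ⇒  T⁴ = αS/(ε·1σ).
T⁴ = 0.610·39.0/(0.80·1·5.67×10⁻⁸) = 5.245×10⁸ K⁴.
T = (5.245×10⁸)^(1/4).

T ≈ 151 K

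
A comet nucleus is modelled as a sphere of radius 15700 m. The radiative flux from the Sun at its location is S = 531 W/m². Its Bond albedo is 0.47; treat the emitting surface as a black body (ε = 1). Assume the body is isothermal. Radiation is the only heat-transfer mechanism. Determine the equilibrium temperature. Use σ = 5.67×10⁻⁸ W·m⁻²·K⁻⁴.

T ≈ 188 K

At equilibrium, absorbed power = emitted power.
Absorbing cross-section = πr² = 7.744×10⁸ m²; emitting surface = 4πr² = 3.097×10⁹ m² (ratio 4).
(1−a)S·A_cross = εσ·A_surf·T⁴  ⇒  T⁴ = (1−a)S/(4σ).
T⁴ = 0.530·531/(4·5.67×10⁻⁸) = 1.241×10⁹ K⁴.
T = (1.241×10⁹)^(1/4).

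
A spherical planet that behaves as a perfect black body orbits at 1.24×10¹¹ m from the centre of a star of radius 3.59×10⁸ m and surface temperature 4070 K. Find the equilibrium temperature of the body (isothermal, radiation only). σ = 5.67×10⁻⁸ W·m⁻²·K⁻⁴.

T ≈ 155 K

The star's surface emits σT_*⁴; at distance d the flux is S = σT_*⁴(R_*/d)².
S = 5.67×10⁻⁸·(4070)⁴·(3.59×10⁸/1.24×10¹¹)² = 130.4 W/m².
For an isothermal sphere T⁴ = (1−a)S/(4σ) = 5.750×10⁸ K⁴.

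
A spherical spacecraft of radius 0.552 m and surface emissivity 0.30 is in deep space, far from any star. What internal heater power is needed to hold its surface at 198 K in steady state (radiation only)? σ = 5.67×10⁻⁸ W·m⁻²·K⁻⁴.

P = εσ·4πr²·T⁴.
4πr² = 3.829 m²; T⁴ = 1.537×10⁹ K⁴.
P = 0.30·5.67×10⁻⁸·3.829·1.537×10⁹.

P ≈ 100 W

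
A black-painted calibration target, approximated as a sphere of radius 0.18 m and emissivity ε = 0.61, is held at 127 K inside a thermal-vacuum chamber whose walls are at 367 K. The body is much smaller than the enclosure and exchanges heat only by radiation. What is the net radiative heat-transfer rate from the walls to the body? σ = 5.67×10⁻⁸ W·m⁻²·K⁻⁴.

P_net ≈ 252 W

For a small grey body in a large enclosure: P_net = εσA(T_body⁴ − T_wall⁴).
A = 4πr² = 0.4072 m²; T_body⁴ − T_wall⁴ = 2.601×10⁸ − 1.814×10¹⁰ = -1.788×10¹⁰ K⁴.
|P_net| = 0.61·5.67×10⁻⁸·0.4072·1.788×10¹⁰.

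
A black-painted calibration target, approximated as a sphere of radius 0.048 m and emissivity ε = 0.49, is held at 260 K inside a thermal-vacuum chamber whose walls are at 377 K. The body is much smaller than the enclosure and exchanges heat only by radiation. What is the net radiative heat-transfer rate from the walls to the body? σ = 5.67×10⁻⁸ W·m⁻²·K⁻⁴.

For a small grey body in a large enclosure: P_net = εσA(T_body⁴ − T_wall⁴).
A = 4πr² = 0.02895 m²; T_body⁴ − T_wall⁴ = 4.570×10⁹ − 2.020×10¹⁰ = -1.563×10¹⁰ K⁴.
|P_net| = 0.49·5.67×10⁻⁸·0.02895·1.563×10¹⁰.

P_net ≈ 12.6 W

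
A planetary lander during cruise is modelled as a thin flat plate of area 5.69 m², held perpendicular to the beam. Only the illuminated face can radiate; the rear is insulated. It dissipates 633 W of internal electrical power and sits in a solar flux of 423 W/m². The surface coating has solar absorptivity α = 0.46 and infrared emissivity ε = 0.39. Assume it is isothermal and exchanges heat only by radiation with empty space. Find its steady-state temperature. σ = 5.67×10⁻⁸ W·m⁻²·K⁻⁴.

T ≈ 343 K

At steady state, absorbed solar power + internal power = radiated power.
Absorbed: α·S·A_cross = 0.46·423·5.690 = 1107 W (cross-section A).
Total input = 1107 + 633 = 1740 W.
Radiated: εσ·A_surf·T⁴ with A_surf = A = 5.690 m².
T⁴ = 1740/(0.39·5.67×10⁻⁸·5.690) = 1.383×10¹⁰ K⁴.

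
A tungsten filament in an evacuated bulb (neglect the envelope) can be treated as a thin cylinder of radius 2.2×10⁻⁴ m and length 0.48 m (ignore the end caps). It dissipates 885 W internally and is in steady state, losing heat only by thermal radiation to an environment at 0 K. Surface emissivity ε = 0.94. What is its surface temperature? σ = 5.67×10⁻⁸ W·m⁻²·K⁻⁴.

Steady state: internal power = radiated power, P = εσA T⁴.
Radiating area A = 2πrL = 6.635×10⁻⁴ m².
T⁴ = P/(εσA) = 885/(0.94·5.67×10⁻⁸·6.635×10⁻⁴) = 2.503×10¹³ K⁴.
T = (2.503×10¹³)^(1/4).

T ≈ 2240 K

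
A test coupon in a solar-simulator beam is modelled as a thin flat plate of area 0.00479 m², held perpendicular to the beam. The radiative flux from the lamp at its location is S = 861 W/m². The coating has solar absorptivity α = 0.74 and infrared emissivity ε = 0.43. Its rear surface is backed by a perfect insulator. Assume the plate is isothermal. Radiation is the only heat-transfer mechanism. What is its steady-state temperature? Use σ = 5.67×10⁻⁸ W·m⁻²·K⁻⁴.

T ≈ 402 K

At equilibrium, absorbed power = emitted power.
Absorbing cross-section = A = 0.004790 m²; emitting surface = A = 0.004790 m² (ratio 1).
αS·A_cross = εσ·A_surf·T⁴  ⇒  T⁴ = αS/(ε·1σ).
T⁴ = 0.740·861/(0.43·1·5.67×10⁻⁸) = 2.613×10¹⁰ K⁴.
T = (2.613×10¹⁰)^(1/4).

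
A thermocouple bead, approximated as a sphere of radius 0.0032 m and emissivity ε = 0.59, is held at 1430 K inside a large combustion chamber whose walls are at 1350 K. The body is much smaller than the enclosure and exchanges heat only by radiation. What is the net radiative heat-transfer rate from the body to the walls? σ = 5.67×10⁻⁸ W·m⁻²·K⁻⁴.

P_net ≈ 3.70 W

For a small grey body in a large enclosure: P_net = εσA(T_body⁴ − T_wall⁴).
A = 4πr² = 1.287×10⁻⁴ m²; T_body⁴ − T_wall⁴ = 4.182×10¹² − 3.322×10¹² = 8.601×10¹¹ K⁴.
|P_net| = 0.59·5.67×10⁻⁸·1.287×10⁻⁴·8.601×10¹¹.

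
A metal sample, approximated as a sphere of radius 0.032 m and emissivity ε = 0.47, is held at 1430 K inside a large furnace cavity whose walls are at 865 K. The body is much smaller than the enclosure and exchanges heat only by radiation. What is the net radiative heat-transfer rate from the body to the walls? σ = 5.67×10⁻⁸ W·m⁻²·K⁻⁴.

For a small grey body in a large enclosure: P_net = εσA(T_body⁴ − T_wall⁴).
A = 4πr² = 0.01287 m²; T_body⁴ − T_wall⁴ = 4.182×10¹² − 5.598×10¹¹ = 3.622×10¹² K⁴.
|P_net| = 0.47·5.67×10⁻⁸·0.01287·3.622×10¹².

P_net ≈ 1240 W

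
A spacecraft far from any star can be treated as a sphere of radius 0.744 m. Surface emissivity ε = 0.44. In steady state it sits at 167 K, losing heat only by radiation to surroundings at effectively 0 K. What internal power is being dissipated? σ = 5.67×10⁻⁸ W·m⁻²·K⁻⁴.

Steady state: P = εσA T⁴.
A = 4πr² = 6.956 m²; T⁴ = (167)⁴ = 7.778×10⁸ K⁴.
P = 0.44 × 5.67×10⁻⁸ × 6.956 × 7.778×10⁸.

P ≈ 135 W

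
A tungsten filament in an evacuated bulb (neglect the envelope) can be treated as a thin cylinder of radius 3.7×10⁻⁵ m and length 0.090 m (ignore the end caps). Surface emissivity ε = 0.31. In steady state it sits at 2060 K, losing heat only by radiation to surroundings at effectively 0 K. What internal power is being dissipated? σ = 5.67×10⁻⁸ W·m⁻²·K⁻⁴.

P ≈ 6.62 W

Steady state: P = εσA T⁴.
A = 2πrL = 2.092×10⁻⁵ m²; T⁴ = (2060)⁴ = 1.801×10¹³ K⁴.
P = 0.31 × 5.67×10⁻⁸ × 2.092×10⁻⁵ × 1.801×10¹³.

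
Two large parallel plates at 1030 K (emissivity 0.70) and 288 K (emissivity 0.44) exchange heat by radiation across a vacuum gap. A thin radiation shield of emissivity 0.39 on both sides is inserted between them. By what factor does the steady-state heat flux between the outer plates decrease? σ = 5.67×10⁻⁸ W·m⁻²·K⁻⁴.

Without shield: q₀ = σΔ(T⁴)/(1/ε₁+1/ε₂−1) with denominator 2.701.
With shield the two gaps are in series; the resistances add: (1/ε₁+1/ε_s−1)+(1/ε_s+1/ε₂−1) = 2.993+3.837 = 6.830.
Heat-flux ratio q₀/q = 6.830/2.701.

factor ≈ 2.53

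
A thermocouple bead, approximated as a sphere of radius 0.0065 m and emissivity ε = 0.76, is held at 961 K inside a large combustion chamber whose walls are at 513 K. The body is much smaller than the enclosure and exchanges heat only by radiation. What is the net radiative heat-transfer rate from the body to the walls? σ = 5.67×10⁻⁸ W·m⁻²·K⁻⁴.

P_net ≈ 17.9 W

For a small grey body in a large enclosure: P_net = εσA(T_body⁴ − T_wall⁴).
A = 4πr² = 5.309×10⁻⁴ m²; T_body⁴ − T_wall⁴ = 8.529×10¹¹ − 6.926×10¹⁰ = 7.836×10¹¹ K⁴.
|P_net| = 0.76·5.67×10⁻⁸·5.309×10⁻⁴·7.836×10¹¹.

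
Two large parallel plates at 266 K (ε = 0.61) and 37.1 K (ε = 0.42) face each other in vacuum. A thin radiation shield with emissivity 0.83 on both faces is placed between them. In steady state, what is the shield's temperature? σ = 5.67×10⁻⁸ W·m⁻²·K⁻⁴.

T_s ≈ 233 K

In steady state the net flux on the hot side equals that on the cold side.
σ(T₁⁴−T_s⁴)/D₁ = σ(T_s⁴−T₂⁴)/D₂, with D₁ = 1/ε₁+1/ε_s−1 = 1.844, D₂ = 1/ε_s+1/ε₂−1 = 2.586.
Solve for T_s⁴: T_s⁴ = (D₂·T₁⁴ + D₁·T₂⁴)/(D₁+D₂) = 2.923×10⁹ K⁴.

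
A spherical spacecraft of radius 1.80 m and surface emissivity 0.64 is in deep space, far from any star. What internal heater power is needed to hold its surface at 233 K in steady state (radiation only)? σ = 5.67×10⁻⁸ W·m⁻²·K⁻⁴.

P ≈ 4350 W

P = εσ·4πr²·T⁴.
4πr² = 40.72 m²; T⁴ = 2.947×10⁹ K⁴.
P = 0.64·5.67×10⁻⁸·40.72·2.947×10⁹.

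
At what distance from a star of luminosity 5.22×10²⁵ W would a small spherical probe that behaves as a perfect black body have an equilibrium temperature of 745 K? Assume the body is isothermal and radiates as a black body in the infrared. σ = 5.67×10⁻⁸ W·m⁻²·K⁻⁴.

d ≈ 7.71×10⁹ m

For an isothermal black-emitting sphere, (1−a)S·πr² = σ·4πr²·T⁴ ⇒ S = 4σT⁴/(1−a).
S = 4·5.67×10⁻⁸·(745)⁴/1.00 = 69870 W/m².
Flux falls as S = L/(4πd²), so d = √(L/(4πS)) = √(5.22×10²⁵/(4π·69870)).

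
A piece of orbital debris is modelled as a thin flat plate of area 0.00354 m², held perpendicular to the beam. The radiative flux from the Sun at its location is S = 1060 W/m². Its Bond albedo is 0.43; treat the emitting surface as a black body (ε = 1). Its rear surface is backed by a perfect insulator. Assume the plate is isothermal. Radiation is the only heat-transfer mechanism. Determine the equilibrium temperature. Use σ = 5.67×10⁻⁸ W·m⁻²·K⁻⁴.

At equilibrium, absorbed power = emitted power.
Absorbing cross-section = A = 0.003540 m²; emitting surface = A = 0.003540 m² (ratio 1).
(1−a)S·A_cross = εσ·A_surf·T⁴  ⇒  T⁴ = (1−a)S/(1σ).
T⁴ = 0.570·1060/(1·5.67×10⁻⁸) = 1.066×10¹⁰ K⁴.
T = (1.066×10¹⁰)^(1/4).

T ≈ 321 K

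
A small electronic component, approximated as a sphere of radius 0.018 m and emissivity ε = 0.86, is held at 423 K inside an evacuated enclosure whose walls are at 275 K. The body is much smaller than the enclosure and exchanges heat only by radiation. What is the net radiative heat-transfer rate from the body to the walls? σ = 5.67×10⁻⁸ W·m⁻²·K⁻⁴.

P_net ≈ 5.22 W

For a small grey body in a large enclosure: P_net = εσA(T_body⁴ − T_wall⁴).
A = 4πr² = 0.004072 m²; T_body⁴ − T_wall⁴ = 3.202×10¹⁰ − 5.719×10⁹ = 2.630×10¹⁰ K⁴.
|P_net| = 0.86·5.67×10⁻⁸·0.004072·2.630×10¹⁰.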